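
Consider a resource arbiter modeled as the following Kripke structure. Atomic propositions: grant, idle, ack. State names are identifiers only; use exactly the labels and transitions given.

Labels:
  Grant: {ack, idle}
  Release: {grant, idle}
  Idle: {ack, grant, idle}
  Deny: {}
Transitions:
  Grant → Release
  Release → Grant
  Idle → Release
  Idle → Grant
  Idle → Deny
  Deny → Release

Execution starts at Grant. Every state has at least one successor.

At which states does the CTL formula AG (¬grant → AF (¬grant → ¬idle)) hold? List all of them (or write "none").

States satisfying ¬grant → AF (¬grant → ¬idle): {Grant, Release, Idle, Deny}.
States satisfying AG (¬grant → AF (¬grant → ¬idle)): {Grant, Release, Idle, Deny}.

{Grant, Release, Idle, Deny}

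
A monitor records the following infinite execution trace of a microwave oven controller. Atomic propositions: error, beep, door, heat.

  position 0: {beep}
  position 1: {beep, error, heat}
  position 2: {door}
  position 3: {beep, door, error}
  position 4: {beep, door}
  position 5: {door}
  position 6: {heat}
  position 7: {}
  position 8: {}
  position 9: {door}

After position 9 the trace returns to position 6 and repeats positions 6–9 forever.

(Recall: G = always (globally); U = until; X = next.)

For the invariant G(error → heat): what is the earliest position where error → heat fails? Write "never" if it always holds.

Check error → heat at each position in order: 0 ✓, 1 ✓, 2 ✓.
At position 3 the labels are {beep, door, error}, so error → heat is false there. This is the first violation.

3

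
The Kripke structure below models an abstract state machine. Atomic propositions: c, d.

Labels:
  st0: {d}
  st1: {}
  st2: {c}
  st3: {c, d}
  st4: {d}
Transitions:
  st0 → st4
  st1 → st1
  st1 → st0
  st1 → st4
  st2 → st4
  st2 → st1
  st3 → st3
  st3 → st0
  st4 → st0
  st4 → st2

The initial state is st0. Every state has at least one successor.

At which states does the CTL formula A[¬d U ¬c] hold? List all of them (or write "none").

States satisfying ¬d: {st1, st2}.
States satisfying ¬c: {st0, st1, st4}.
States satisfying A[¬d U ¬c]: {st0, st1, st2, st4}.

{st0, st1, st2, st4}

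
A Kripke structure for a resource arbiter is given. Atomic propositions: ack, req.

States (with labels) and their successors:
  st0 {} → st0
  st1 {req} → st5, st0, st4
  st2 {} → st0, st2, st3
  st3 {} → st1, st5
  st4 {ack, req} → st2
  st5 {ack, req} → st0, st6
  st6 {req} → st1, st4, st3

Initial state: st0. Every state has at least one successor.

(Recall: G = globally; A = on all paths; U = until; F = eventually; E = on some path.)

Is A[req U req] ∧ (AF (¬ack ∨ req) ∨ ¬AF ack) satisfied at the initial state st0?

States satisfying req: {st1, st4, st5, st6}.
States satisfying A[req U req]: {st1, st4, st5, st6}.
States satisfying ¬ack ∨ req: {st0, st1, st2, st3, st4, st5, st6}.
States satisfying AF (¬ack ∨ req): {st0, st1, st2, st3, st4, st5, st6}.
States satisfying ack: {st4, st5}.
States satisfying AF ack: {st4, st5}.
States satisfying ¬AF ack: {st0, st1, st2, st3, st6}.
States satisfying AF (¬ack ∨ req) ∨ ¬AF ack: {st0, st1, st2, st3, st4, st5, st6}.
States satisfying A[req U req] ∧ (AF (¬ack ∨ req) ∨ ¬AF ack): {st1, st4, st5, st6}.
st0 ∉ Sat(A[req U req] ∧ (AF (¬ack ∨ req) ∨ ¬AF ack)).

Does not hold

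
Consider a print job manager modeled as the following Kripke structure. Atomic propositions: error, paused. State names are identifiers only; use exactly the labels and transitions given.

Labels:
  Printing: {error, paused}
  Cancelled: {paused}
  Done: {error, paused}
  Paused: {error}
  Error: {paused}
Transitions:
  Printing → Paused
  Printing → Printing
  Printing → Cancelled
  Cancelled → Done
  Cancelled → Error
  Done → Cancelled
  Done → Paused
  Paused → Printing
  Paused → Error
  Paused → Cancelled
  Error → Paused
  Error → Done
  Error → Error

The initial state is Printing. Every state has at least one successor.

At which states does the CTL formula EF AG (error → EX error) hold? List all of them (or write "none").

States satisfying AG (error → EX error): {Printing, Cancelled, Done, Paused, Error}.
States satisfying EF AG (error → EX error): {Printing, Cancelled, Done, Paused, Error}.

{Printing, Cancelled, Done, Paused, Error}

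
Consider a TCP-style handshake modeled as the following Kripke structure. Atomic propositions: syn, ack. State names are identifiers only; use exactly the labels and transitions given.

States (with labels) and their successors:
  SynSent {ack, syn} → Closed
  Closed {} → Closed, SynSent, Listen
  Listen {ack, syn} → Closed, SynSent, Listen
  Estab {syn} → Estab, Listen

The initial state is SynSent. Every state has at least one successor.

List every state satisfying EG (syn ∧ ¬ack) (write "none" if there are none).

States satisfying syn ∧ ¬ack: {Estab}.
States satisfying EG (syn ∧ ¬ack): {Estab}.

{Estab}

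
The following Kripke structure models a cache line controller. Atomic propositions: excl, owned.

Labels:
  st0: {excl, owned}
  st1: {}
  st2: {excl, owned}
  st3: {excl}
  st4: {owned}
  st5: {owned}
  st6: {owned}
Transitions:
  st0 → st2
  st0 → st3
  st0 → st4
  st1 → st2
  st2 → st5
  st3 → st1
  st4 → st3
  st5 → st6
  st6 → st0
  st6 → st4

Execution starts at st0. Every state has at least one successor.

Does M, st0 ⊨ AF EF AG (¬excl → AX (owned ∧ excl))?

Does not hold

States satisfying EF AG (¬excl → AX (owned ∧ excl)): ∅.
States satisfying AF EF AG (¬excl → AX (owned ∧ excl)): ∅.
There is a path from st0 along which EF AG (¬excl → AX (owned ∧ excl)) never holds.
st0 ∉ Sat(AF EF AG (¬excl → AX (owned ∧ excl))).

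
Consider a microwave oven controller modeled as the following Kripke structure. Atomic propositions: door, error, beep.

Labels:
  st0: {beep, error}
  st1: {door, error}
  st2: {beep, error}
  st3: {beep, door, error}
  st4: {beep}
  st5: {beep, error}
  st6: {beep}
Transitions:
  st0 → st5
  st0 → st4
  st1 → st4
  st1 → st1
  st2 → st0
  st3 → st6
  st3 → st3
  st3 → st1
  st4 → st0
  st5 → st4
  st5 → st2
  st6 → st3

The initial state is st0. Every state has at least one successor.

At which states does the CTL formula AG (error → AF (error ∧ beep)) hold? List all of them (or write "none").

States satisfying error → AF (error ∧ beep): {st0, st2, st3, st4, st5, st6}.
States satisfying AG (error → AF (error ∧ beep)): {st0, st2, st4, st5}.

{st0, st2, st4, st5}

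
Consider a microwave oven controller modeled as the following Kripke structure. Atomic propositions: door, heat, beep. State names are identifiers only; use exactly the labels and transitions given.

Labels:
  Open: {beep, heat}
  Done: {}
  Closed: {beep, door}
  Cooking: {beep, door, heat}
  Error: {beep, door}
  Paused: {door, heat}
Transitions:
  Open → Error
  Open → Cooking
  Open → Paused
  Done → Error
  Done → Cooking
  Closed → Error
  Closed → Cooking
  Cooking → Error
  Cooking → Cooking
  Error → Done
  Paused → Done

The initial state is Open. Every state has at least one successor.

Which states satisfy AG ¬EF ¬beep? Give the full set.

none

States satisfying ¬EF ¬beep: ∅.
States satisfying AG ¬EF ¬beep: ∅.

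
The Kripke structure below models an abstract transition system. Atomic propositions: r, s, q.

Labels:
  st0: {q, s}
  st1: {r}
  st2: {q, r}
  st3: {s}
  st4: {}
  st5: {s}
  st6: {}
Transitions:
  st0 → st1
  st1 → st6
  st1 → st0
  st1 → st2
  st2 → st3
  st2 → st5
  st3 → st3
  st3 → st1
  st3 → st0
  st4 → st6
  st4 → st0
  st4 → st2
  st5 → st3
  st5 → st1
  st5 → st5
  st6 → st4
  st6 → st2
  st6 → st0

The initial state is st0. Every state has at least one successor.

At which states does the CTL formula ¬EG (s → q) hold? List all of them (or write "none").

{st2, st3, st5}

States satisfying s → q: {st0, st1, st2, st4, st6}.
States satisfying EG (s → q): {st0, st1, st4, st6}.
States satisfying ¬EG (s → q): {st2, st3, st5}.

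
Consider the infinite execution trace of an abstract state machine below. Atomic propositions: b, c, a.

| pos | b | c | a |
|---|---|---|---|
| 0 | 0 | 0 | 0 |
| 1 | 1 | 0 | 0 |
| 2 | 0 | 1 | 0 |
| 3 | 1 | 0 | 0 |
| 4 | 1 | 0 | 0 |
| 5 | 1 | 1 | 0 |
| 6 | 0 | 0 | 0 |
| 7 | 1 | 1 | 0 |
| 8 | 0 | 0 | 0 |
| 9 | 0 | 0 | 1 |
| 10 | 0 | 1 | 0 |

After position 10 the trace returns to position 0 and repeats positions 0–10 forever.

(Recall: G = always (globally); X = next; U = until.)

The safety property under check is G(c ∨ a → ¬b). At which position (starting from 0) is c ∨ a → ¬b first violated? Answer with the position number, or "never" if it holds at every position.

Check c ∨ a → ¬b at each position in order: 0 ✓, 1 ✓, 2 ✓, 3 ✓, 4 ✓.
At position 5 the labels are {b, c}, so c ∨ a → ¬b is false there. This is the first violation.

5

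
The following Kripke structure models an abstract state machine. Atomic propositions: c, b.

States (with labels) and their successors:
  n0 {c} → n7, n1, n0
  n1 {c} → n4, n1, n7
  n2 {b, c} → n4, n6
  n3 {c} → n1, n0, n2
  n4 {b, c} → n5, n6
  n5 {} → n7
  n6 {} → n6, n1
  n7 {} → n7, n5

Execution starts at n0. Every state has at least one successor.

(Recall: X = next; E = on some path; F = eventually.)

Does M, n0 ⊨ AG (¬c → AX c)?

States satisfying ¬c → AX c: {n0, n1, n2, n3, n4}.
States satisfying AG (¬c → AX c): ∅.
n5 is reachable from n0 and violates ¬c → AX c, so AG fails at n0.
n0 ∉ Sat(AG (¬c → AX c)).

Does not hold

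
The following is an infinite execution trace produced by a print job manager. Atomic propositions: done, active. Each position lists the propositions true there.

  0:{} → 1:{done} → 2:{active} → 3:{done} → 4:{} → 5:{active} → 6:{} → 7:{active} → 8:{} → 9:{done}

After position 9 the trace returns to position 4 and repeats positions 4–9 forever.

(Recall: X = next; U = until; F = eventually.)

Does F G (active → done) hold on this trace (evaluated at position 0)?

Violated

G (active → done) is false at every position 0..9, so it never becomes true and F G (active → done) fails.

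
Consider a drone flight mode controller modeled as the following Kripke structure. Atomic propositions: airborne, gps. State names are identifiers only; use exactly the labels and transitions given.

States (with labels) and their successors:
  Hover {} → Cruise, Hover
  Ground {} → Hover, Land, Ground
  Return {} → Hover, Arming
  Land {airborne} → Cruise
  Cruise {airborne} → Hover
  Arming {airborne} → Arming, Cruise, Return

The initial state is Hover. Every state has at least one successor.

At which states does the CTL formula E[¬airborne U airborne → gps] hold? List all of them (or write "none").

States satisfying ¬airborne: {Hover, Ground, Return}.
States satisfying airborne → gps: {Hover, Ground, Return}.
States satisfying E[¬airborne U airborne → gps]: {Hover, Ground, Return}.

{Hover, Ground, Return}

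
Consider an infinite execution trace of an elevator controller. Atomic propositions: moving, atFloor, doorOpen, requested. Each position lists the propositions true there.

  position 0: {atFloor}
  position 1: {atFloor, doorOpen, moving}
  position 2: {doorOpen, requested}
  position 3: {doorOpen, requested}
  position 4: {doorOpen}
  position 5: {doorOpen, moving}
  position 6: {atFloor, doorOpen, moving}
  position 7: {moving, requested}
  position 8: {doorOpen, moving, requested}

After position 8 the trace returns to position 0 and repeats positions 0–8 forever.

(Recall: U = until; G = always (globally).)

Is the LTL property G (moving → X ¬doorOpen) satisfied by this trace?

moving → X ¬doorOpen must hold at every position from 0 onward. It fails at position 1, so G (moving → X ¬doorOpen) is false.
Positions where moving holds: 1, 5, 6, 7, 8.
Check X ¬doorOpen at each: 1→fails, 5→fails, 6→ok, 7→fails, 8→ok.

No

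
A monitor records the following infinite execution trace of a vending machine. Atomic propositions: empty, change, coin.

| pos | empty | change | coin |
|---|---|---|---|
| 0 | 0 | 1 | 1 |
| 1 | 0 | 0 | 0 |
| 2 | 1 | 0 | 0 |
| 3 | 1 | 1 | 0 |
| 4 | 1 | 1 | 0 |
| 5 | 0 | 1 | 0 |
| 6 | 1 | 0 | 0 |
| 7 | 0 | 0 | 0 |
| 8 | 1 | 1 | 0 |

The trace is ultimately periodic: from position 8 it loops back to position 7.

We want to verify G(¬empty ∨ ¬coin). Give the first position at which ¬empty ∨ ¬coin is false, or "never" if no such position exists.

¬empty ∨ ¬coin holds at every position 0..8, and those are all the positions the trace ever visits, so the invariant G(¬empty ∨ ¬coin) is never violated.

never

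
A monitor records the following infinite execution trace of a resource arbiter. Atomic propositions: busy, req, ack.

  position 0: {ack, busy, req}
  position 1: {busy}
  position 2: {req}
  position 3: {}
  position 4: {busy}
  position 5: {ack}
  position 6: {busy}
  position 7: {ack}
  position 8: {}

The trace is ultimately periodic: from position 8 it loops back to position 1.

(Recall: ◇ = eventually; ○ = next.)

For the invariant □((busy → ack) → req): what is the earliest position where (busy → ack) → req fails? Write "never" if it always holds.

3

Check (busy → ack) → req at each position in order: 0 ✓, 1 ✓, 2 ✓.
At position 3 the labels are {}, so (busy → ack) → req is false there. This is the first violation.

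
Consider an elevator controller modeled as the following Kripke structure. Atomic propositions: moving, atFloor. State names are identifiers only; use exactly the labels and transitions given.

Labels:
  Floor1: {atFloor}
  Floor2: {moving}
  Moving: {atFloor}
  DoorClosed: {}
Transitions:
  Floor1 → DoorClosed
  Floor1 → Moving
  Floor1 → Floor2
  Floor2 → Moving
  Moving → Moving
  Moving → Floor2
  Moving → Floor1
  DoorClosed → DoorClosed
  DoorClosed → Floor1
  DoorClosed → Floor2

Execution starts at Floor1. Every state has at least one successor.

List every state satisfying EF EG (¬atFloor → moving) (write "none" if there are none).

States satisfying EG (¬atFloor → moving): {Floor1, Floor2, Moving}.
States satisfying EF EG (¬atFloor → moving): {Floor1, Floor2, Moving, DoorClosed}.

{Floor1, Floor2, Moving, DoorClosed}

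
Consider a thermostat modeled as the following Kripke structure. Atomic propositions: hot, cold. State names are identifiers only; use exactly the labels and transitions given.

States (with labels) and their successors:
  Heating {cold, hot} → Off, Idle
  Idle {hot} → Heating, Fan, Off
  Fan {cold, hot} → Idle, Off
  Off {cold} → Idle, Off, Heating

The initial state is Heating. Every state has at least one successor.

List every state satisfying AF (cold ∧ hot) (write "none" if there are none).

States satisfying cold ∧ hot: {Heating, Fan}.
States satisfying AF (cold ∧ hot): {Heating, Fan}.

{Heating, Fan}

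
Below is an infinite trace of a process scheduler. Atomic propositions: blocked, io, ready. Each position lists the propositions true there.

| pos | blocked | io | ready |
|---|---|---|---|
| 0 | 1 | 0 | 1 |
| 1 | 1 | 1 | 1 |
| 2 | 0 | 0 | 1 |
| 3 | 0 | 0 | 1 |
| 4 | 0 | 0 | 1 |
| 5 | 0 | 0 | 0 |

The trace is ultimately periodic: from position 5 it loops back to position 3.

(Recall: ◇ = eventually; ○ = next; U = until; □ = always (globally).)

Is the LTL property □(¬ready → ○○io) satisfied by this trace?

¬ready → ○○io must hold at every position from 0 onward. It fails at position 5, so □(¬ready → ○○io) is false.
Positions where ¬ready holds: 5.
Check ○○io at each: 5→fails.

No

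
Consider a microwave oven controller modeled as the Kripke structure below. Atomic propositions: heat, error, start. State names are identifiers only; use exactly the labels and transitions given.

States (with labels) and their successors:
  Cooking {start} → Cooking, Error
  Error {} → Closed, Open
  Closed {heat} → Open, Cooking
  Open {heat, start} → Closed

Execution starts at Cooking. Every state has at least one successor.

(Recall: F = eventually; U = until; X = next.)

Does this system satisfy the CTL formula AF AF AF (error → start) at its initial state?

States satisfying AF AF (error → start): {Cooking, Error, Closed, Open}.
States satisfying AF AF AF (error → start): {Cooking, Error, Closed, Open}.
Cooking ∈ Sat(AF AF AF (error → start)).

Yes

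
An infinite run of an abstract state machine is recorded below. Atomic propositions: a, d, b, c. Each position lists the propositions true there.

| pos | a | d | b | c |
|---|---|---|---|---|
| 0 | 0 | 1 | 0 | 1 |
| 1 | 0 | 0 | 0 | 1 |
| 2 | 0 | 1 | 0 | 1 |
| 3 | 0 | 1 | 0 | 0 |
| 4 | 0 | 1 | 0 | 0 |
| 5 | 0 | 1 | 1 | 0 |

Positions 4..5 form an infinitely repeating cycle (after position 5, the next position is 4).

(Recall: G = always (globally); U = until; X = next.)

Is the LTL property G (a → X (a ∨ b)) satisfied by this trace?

a → X (a ∨ b) holds at every position 0..5, and those are all positions ever visited, so G (a → X (a ∨ b)) holds.

Satisfied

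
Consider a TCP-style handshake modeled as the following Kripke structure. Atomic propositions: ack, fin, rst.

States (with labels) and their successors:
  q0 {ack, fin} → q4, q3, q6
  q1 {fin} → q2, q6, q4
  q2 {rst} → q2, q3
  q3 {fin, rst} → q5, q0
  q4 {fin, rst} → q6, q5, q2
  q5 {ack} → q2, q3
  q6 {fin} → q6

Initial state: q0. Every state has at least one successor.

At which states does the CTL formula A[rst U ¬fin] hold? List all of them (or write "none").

States satisfying rst: {q2, q3, q4}.
States satisfying ¬fin: {q2, q5}.
States satisfying A[rst U ¬fin]: {q2, q5}.

{q2, q5}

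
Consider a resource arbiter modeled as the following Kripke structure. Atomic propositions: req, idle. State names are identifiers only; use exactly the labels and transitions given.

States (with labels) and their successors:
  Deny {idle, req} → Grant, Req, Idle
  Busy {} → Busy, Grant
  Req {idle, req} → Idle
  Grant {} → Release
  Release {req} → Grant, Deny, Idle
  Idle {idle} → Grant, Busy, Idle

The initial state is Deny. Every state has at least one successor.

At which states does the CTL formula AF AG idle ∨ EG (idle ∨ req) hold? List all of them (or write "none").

{Deny, Req, Release, Idle}

States satisfying AG idle: ∅.
States satisfying AF AG idle: ∅.
States satisfying idle ∨ req: {Deny, Req, Release, Idle}.
States satisfying EG (idle ∨ req): {Deny, Req, Release, Idle}.
States satisfying AF AG idle ∨ EG (idle ∨ req): {Deny, Req, Release, Idle}.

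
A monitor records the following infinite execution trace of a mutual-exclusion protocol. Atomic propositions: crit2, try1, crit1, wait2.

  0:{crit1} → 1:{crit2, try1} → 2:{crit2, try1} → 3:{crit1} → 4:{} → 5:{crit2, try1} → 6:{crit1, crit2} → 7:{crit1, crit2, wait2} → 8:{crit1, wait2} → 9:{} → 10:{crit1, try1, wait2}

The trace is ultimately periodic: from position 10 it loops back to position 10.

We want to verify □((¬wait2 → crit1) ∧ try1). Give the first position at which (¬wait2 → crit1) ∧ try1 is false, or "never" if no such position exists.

At position 0 the labels are {crit1}, so (¬wait2 → crit1) ∧ try1 is false there. This is the first violation.

0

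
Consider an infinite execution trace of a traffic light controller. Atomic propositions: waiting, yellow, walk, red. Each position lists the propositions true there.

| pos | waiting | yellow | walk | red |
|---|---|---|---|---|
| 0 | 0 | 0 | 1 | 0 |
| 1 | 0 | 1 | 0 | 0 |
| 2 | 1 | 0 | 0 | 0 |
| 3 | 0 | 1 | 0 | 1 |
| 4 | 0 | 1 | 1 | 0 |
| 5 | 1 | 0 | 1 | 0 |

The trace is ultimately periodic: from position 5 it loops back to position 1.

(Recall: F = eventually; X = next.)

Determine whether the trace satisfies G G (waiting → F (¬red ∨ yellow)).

Satisfied

G (waiting → F (¬red ∨ yellow)) holds at every position 0..5, and those are all positions ever visited, so G G (waiting → F (¬red ∨ yellow)) holds.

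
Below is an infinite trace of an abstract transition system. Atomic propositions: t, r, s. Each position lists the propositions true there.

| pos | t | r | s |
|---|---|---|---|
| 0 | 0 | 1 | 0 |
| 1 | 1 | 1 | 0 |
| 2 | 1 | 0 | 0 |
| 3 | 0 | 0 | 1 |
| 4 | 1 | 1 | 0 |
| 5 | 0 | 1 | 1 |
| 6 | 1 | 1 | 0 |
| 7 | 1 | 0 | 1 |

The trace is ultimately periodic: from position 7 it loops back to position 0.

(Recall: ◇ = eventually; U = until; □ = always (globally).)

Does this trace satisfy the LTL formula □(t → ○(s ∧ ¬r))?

Violated

t → ○(s ∧ ¬r) must hold at every position from 0 onward. It fails at position 1, so □(t → ○(s ∧ ¬r)) is false.
Positions where t holds: 1, 2, 4, 6, 7.
Check ○(s ∧ ¬r) at each: 1→fails, 2→ok, 4→fails, 6→ok, 7→fails.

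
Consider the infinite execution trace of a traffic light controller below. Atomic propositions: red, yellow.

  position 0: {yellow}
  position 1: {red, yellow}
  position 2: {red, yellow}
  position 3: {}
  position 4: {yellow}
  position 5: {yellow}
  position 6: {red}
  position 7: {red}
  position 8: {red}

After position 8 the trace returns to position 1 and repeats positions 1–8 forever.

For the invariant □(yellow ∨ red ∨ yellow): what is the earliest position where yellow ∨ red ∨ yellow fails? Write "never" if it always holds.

3

Check yellow ∨ red ∨ yellow at each position in order: 0 ✓, 1 ✓, 2 ✓.
At position 3 the labels are {}, so yellow ∨ red ∨ yellow is false there. This is the first violation.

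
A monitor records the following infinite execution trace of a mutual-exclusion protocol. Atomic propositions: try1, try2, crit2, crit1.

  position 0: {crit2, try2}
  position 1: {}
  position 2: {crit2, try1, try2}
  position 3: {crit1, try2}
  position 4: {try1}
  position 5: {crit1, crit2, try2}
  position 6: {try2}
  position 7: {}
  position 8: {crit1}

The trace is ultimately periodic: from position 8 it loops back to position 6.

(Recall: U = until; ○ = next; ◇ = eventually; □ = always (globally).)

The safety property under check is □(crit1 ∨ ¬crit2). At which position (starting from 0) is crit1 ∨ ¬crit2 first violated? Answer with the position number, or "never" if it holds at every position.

At position 0 the labels are {crit2, try2}, so crit1 ∨ ¬crit2 is false there. This is the first violation.

0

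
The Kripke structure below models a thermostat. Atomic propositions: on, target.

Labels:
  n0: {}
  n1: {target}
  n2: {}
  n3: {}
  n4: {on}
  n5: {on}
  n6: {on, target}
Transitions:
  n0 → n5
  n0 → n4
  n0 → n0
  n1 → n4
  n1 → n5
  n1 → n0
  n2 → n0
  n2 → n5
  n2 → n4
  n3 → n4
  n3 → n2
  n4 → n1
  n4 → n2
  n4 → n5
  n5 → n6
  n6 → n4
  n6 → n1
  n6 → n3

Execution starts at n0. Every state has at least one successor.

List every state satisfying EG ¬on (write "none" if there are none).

{n0, n1, n2, n3}

States satisfying ¬on: {n0, n1, n2, n3}.
States satisfying EG ¬on: {n0, n1, n2, n3}.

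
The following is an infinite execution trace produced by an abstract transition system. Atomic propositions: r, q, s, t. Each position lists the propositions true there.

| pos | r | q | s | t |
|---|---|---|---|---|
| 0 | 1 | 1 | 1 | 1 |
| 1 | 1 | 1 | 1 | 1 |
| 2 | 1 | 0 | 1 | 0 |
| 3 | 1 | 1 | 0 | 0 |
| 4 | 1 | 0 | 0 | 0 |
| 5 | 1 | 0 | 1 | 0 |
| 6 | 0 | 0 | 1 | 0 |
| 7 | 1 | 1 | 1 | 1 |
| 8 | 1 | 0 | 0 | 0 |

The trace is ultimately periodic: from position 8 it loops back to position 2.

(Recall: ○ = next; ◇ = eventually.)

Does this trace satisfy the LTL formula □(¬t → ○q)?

¬t → ○q must hold at every position from 0 onward. It fails at position 3, so □(¬t → ○q) is false.
Positions where ¬t holds: 2, 3, 4, 5, 6, 8.
Check ○q at each: 2→ok, 3→fails, 4→fails, 5→fails, 6→ok, 8→fails.

No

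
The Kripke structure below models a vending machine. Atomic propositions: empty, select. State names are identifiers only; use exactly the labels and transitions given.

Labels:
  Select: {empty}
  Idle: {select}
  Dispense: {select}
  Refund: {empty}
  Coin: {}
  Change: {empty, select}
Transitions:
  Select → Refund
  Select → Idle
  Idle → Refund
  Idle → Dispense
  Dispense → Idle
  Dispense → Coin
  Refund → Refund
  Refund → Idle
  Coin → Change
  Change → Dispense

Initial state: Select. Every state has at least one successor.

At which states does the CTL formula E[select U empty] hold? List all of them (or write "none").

{Select, Idle, Dispense, Refund, Change}

States satisfying select: {Idle, Dispense, Change}.
States satisfying empty: {Select, Refund, Change}.
States satisfying E[select U empty]: {Select, Idle, Dispense, Refund, Change}.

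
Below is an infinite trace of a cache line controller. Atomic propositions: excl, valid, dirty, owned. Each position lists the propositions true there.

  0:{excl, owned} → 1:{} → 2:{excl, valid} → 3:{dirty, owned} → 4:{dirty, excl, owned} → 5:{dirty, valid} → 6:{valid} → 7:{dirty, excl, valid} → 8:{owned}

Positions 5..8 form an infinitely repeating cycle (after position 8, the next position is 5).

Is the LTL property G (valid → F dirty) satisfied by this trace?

valid → F dirty holds at every position 0..8, and those are all positions ever visited, so G (valid → F dirty) holds.
Positions where valid holds: 2, 5, 6, 7.
Check F dirty at each: 2→ok, 5→ok, 6→ok, 7→ok.

Holds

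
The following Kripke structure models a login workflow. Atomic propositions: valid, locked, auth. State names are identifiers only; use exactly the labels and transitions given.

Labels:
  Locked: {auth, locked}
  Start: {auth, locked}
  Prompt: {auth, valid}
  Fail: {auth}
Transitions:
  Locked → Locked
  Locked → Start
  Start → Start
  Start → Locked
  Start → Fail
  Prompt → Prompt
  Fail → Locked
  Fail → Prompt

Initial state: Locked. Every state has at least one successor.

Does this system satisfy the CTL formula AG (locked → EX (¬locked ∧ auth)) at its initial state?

Violated

States satisfying locked → EX (¬locked ∧ auth): {Start, Prompt, Fail}.
States satisfying AG (locked → EX (¬locked ∧ auth)): {Prompt}.
Locked is reachable from Locked and violates locked → EX (¬locked ∧ auth), so AG fails at Locked.
Locked ∉ Sat(AG (locked → EX (¬locked ∧ auth))).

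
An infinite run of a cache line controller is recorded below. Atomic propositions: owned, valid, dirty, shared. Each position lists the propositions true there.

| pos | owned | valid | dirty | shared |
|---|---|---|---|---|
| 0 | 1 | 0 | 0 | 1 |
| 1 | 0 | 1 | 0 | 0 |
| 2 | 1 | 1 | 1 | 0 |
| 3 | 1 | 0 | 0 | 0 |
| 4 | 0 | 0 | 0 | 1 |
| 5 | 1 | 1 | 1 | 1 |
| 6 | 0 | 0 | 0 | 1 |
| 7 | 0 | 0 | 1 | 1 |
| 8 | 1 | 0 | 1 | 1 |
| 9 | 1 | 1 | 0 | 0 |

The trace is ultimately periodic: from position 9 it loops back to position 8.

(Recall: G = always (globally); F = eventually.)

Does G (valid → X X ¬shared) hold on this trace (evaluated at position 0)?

Does not hold

valid → X X ¬shared must hold at every position from 0 onward. It fails at position 2, so G (valid → X X ¬shared) is false.
Positions where valid holds: 1, 2, 5, 9.
Check X X ¬shared at each: 1→ok, 2→fails, 5→fails, 9→ok.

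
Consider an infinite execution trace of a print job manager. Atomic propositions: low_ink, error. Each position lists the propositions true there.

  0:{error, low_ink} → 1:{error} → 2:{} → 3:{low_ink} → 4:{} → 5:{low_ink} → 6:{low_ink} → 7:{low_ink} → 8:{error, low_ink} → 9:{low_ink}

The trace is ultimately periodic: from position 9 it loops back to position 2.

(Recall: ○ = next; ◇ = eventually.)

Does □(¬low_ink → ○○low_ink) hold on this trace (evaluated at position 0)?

¬low_ink → ○○low_ink must hold at every position from 0 onward. It fails at position 2, so □(¬low_ink → ○○low_ink) is false.
Positions where ¬low_ink holds: 1, 2, 4.
Check ○○low_ink at each: 1→ok, 2→fails, 4→ok.

Violated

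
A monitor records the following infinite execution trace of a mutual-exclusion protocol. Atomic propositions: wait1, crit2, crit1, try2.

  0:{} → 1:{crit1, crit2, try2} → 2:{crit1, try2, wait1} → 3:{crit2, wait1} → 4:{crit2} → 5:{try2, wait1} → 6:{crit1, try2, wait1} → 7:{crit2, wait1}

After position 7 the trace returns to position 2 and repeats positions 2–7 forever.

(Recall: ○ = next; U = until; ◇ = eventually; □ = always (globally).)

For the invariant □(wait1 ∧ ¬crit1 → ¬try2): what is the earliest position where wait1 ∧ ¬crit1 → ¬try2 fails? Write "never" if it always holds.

5

Check wait1 ∧ ¬crit1 → ¬try2 at each position in order: 0 ✓, 1 ✓, 2 ✓, 3 ✓, 4 ✓.
At position 5 the labels are {try2, wait1}, so wait1 ∧ ¬crit1 → ¬try2 is false there. This is the first violation.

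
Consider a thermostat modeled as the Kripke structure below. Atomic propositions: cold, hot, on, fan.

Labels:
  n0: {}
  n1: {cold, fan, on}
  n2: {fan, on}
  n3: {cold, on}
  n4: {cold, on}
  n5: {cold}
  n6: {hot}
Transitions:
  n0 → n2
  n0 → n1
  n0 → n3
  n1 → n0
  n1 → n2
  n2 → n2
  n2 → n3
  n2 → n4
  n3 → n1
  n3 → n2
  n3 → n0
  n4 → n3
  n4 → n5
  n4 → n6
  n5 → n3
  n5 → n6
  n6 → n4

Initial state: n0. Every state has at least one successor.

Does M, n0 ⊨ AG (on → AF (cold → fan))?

States satisfying on → AF (cold → fan): {n0, n1, n2, n3, n4, n5, n6}.
States satisfying AG (on → AF (cold → fan)): {n0, n1, n2, n3, n4, n5, n6}.
Every state reachable from n0 satisfies on → AF (cold → fan).
n0 ∈ Sat(AG (on → AF (cold → fan))).

Yes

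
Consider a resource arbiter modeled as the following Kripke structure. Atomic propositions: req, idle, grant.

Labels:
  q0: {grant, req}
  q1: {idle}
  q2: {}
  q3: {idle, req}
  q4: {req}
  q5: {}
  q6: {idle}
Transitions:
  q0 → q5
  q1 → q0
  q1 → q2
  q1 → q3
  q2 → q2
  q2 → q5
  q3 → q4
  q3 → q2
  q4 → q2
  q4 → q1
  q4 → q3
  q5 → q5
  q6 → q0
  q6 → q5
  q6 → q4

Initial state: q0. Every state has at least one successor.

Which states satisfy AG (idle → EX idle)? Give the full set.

States satisfying idle → EX idle: {q0, q1, q2, q4, q5}.
States satisfying AG (idle → EX idle): {q0, q2, q5}.

{q0, q2, q5}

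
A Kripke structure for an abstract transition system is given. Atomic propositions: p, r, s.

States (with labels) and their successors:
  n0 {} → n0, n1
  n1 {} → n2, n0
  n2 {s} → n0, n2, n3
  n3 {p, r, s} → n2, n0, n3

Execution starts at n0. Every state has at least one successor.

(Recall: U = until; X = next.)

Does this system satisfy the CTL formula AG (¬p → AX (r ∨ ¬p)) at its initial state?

Yes

States satisfying ¬p → AX (r ∨ ¬p): {n0, n1, n2, n3}.
States satisfying AG (¬p → AX (r ∨ ¬p)): {n0, n1, n2, n3}.
Every state reachable from n0 satisfies ¬p → AX (r ∨ ¬p).
n0 ∈ Sat(AG (¬p → AX (r ∨ ¬p))).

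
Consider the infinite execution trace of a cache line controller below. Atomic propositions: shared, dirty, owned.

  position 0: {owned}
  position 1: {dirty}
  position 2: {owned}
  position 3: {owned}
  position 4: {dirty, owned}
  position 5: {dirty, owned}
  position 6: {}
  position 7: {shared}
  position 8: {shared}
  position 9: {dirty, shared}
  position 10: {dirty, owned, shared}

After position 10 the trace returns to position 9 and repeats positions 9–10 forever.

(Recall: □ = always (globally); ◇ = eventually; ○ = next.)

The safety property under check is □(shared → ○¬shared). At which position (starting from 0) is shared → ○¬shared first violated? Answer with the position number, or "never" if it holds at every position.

Check shared → ○¬shared at each position in order: 0 ✓, 1 ✓, 2 ✓, 3 ✓, 4 ✓, 5 ✓, 6 ✓.
At position 7 the labels are {shared} and the next position 8 has {shared}, so shared → ○¬shared is false there. This is the first violation.

7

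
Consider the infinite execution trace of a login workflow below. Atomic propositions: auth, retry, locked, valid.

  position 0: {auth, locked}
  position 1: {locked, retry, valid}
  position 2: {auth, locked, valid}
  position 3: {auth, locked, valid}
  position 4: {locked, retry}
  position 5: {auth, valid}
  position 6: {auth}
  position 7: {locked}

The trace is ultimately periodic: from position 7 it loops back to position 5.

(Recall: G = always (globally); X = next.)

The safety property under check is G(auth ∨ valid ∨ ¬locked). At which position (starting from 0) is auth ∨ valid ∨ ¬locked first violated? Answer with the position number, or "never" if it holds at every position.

Check auth ∨ valid ∨ ¬locked at each position in order: 0 ✓, 1 ✓, 2 ✓, 3 ✓.
At position 4 the labels are {locked, retry}, so auth ∨ valid ∨ ¬locked is false there. This is the first violation.

4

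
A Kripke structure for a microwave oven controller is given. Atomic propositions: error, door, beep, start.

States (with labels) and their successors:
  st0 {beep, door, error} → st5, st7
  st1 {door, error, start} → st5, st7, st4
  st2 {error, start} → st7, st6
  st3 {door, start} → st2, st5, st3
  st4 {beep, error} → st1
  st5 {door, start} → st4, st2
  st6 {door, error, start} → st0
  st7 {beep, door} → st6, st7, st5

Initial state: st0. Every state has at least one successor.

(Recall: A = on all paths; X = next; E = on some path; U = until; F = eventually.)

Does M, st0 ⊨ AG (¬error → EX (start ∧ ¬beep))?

States satisfying ¬error → EX (start ∧ ¬beep): {st0, st1, st2, st3, st4, st5, st6, st7}.
States satisfying AG (¬error → EX (start ∧ ¬beep)): {st0, st1, st2, st3, st4, st5, st6, st7}.
Every state reachable from st0 satisfies ¬error → EX (start ∧ ¬beep).
st0 ∈ Sat(AG (¬error → EX (start ∧ ¬beep))).

Satisfied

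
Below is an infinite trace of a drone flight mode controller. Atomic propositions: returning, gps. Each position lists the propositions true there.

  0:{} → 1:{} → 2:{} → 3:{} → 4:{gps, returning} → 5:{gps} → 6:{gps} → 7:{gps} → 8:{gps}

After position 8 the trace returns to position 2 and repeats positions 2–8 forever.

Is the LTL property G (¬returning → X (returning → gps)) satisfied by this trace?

¬returning → X (returning → gps) holds at every position 0..8, and those are all positions ever visited, so G (¬returning → X (returning → gps)) holds.
Positions where ¬returning holds: 0, 1, 2, 3, 5, 6, 7, 8.
Check X (returning → gps) at each: 0→ok, 1→ok, 2→ok, 3→ok, 5→ok, 6→ok, 7→ok, 8→ok.

Holds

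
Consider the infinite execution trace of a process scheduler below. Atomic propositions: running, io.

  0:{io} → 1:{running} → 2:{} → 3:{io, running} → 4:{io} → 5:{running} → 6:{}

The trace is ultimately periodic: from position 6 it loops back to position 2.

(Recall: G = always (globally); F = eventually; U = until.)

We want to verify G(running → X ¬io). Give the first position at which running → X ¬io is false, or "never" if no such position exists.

3

Check running → X ¬io at each position in order: 0 ✓, 1 ✓, 2 ✓.
At position 3 the labels are {io, running} and the next position 4 has {io}, so running → X ¬io is false there. This is the first violation.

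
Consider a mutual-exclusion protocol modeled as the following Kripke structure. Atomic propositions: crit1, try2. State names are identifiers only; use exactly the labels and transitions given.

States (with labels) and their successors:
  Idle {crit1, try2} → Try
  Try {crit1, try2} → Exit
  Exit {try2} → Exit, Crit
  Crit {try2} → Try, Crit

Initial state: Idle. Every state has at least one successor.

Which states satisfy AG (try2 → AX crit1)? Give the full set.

none

States satisfying try2 → AX crit1: {Idle}.
States satisfying AG (try2 → AX crit1): ∅.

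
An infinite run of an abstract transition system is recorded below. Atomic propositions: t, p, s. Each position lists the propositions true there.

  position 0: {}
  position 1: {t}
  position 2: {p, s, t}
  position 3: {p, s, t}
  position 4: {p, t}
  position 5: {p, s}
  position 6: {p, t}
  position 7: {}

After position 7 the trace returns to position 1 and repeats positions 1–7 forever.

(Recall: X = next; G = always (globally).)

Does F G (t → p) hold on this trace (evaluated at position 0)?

Does not hold

G (t → p) is false at every position 0..7, so it never becomes true and F G (t → p) fails.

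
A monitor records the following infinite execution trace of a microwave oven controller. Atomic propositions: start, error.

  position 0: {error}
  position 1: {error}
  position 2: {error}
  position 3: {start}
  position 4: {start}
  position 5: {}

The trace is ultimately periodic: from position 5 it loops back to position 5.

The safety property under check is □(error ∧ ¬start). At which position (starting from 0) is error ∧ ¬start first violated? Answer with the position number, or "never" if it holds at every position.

3

Check error ∧ ¬start at each position in order: 0 ✓, 1 ✓, 2 ✓.
At position 3 the labels are {start}, so error ∧ ¬start is false there. This is the first violation.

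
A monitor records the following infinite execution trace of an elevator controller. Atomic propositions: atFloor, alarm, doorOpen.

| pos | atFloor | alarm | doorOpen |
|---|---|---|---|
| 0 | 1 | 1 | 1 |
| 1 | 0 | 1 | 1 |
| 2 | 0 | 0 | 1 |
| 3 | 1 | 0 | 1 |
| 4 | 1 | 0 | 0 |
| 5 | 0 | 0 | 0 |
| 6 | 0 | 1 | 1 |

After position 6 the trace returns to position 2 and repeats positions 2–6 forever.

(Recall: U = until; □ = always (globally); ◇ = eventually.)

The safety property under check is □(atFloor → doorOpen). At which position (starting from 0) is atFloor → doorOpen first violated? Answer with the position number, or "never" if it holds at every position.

4

Check atFloor → doorOpen at each position in order: 0 ✓, 1 ✓, 2 ✓, 3 ✓.
At position 4 the labels are {atFloor}, so atFloor → doorOpen is false there. This is the first violation.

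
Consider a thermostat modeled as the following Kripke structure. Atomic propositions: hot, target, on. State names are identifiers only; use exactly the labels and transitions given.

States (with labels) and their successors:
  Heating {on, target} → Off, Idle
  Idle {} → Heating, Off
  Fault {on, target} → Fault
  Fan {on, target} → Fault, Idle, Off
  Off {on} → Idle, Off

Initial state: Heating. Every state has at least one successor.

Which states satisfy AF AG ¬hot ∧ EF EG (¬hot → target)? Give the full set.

{Fault, Fan}

States satisfying AG ¬hot: {Heating, Idle, Fault, Fan, Off}.
States satisfying AF AG ¬hot: {Heating, Idle, Fault, Fan, Off}.
States satisfying EG (¬hot → target): {Fault, Fan}.
States satisfying EF EG (¬hot → target): {Fault, Fan}.
States satisfying AF AG ¬hot ∧ EF EG (¬hot → target): {Fault, Fan}.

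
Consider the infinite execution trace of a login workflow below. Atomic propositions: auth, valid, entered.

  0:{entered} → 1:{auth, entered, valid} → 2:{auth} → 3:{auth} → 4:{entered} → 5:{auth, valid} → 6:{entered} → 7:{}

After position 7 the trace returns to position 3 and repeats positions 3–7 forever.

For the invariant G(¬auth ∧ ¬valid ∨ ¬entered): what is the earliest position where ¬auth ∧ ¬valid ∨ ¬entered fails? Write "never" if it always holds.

1

Check ¬auth ∧ ¬valid ∨ ¬entered at each position in order: 0 ✓.
At position 1 the labels are {auth, entered, valid}, so ¬auth ∧ ¬valid ∨ ¬entered is false there. This is the first violation.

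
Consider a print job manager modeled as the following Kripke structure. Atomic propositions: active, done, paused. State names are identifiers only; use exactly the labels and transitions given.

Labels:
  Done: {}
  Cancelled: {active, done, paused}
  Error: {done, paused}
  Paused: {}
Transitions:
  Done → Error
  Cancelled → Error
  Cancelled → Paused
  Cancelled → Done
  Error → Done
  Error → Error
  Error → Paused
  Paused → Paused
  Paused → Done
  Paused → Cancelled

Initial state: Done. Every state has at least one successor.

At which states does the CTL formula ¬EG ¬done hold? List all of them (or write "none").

States satisfying ¬done: {Done, Paused}.
States satisfying EG ¬done: {Paused}.
States satisfying ¬EG ¬done: {Done, Cancelled, Error}.

{Done, Cancelled, Error}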